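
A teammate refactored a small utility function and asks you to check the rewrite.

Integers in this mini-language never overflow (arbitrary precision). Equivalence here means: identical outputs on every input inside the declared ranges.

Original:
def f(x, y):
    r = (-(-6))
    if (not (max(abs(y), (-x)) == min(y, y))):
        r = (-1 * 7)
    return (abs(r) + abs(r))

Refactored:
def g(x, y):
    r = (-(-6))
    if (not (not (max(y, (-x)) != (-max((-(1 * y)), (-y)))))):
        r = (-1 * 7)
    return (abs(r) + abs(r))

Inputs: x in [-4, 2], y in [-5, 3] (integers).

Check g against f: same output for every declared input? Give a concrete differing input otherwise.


These are not equivalent — on x=1, y=-1 the outputs split (14 vs 12).
f: r = 6; (not (max(abs(y), (-x)) == min(y, y))) -> true; r = -7; return 14
g: r = 6; (not (not (max(y, (-x)) != (-max((-(1 * y)), (-y)))))) -> false; return 12
verdict: not equivalent; witness: x=1, y=-1


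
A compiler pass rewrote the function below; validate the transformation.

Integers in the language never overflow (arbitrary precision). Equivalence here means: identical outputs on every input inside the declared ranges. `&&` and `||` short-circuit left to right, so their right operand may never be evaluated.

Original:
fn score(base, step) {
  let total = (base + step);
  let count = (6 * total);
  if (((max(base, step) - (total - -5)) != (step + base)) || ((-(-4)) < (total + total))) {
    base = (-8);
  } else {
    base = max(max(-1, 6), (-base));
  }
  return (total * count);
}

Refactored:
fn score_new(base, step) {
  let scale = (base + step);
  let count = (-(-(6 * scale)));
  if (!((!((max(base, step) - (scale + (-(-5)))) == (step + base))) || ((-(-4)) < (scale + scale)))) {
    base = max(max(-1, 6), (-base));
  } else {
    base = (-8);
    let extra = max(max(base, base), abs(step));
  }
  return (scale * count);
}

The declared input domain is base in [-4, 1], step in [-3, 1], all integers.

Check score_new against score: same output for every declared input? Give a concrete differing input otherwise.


Comparing the listings, the differences include: local variable names differ; also boolean connective usage differs; also min/max/abs usage differs; also statement counts differ; also comparison usage differs; also arithmetic usage differs.
As a probe, take base=-4, step=-3: score runs total=-7, then count=-42, then (((max(base, step) - (total - -5)) != (step + base)) || ((-(-4)) < (total + total))) is true, then base=-8, then returns 294; score_new runs scale=-7, then count=-42, then (!((!((max(base, step) - (scale + (-(-5)))) == (step + base))) || ((-(-4)) < (scale + scale)))) is false, then base=-8, then extra=3, then returns 294; both end at 294.
An exhaustive pass over the 30 declared inputs shows identical outputs.
verdict: equivalent


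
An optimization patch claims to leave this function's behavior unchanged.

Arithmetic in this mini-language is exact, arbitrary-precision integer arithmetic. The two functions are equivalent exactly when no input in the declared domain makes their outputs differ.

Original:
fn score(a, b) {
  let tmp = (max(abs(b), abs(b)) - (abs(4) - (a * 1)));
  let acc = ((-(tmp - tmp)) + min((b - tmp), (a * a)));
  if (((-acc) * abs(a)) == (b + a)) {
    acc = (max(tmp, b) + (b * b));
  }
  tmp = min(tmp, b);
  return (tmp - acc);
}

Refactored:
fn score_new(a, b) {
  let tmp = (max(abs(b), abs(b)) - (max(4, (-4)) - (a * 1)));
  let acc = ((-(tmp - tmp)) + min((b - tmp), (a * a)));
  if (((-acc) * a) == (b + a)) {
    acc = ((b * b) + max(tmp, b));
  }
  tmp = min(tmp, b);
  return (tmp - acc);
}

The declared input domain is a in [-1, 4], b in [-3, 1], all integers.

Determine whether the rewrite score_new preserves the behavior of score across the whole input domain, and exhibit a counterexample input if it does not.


Consider the input a=-1, b=0.
score: tmp := -5 | acc := 1 | (((-acc) * abs(a)) == (b + a)): true | acc := 0 | tmp := -5 | result -5
score_new: tmp := -5 | acc := 1 | (((-acc) * a) == (b + a)): false | tmp := -5 | result -6
-5 against -6: the behavior changed.
verdict: not equivalent; witness: a=-1, b=0


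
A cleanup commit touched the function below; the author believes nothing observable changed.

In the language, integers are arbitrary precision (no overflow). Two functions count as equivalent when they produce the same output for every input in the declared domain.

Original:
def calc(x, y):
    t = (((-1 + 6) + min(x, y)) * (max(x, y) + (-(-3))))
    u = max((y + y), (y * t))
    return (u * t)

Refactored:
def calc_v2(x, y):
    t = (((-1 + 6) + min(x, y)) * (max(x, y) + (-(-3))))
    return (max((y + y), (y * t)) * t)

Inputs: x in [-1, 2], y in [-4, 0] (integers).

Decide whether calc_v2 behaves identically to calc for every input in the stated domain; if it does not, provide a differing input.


The two versions differ — the changes include statement counts differ; and local variable names differ.
Tracing x=0, y=-1: calc: t=12, then u=-2, then returns -24 | calc_v2: t=12, then returns -24 — matching result -24.
Sweeping the whole domain (20 inputs) finds no disagreement.
verdict: equivalent


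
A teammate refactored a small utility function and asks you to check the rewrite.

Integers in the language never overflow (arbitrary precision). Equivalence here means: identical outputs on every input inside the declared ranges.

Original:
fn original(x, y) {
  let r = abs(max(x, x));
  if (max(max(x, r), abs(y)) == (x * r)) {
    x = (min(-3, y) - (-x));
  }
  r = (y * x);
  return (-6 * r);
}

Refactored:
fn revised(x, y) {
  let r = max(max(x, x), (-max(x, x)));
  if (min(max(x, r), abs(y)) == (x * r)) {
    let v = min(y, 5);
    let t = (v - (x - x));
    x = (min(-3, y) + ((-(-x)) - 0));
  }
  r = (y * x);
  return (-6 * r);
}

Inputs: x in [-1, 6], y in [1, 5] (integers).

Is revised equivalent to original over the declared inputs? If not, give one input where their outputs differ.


Evaluate both at x=0, y=1.
original: r := 0 | (max(max(x, r), abs(y)) == (x * r)): false | r := 0 | result 0
revised: r := 0 | (min(max(x, r), abs(y)) == (x * r)): true | v := 1 | t := 1 | x := -3 | r := -3 | result 18
0 != 18, so the rewrite changes behavior.
verdict: not equivalent; witness: x=0, y=1


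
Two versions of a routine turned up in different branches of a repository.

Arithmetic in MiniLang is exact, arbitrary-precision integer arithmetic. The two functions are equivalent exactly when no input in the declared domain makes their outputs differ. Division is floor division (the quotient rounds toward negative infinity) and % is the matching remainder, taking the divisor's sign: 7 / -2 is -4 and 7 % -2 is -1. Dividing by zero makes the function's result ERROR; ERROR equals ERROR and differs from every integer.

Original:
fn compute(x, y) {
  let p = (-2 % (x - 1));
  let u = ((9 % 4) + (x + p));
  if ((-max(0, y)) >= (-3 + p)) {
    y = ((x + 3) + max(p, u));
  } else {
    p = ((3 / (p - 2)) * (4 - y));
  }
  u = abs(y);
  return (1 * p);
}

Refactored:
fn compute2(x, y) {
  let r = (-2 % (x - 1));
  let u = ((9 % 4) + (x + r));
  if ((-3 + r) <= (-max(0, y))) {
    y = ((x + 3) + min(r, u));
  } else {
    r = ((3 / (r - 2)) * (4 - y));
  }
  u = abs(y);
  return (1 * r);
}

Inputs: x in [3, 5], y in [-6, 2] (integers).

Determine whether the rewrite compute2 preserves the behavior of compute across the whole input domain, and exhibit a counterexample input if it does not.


Equivalent. There is a behavioral-looking edit here, yet the outcome never shifts on this domain.
Every one of the 27 inputs gives matching results.
As a probe, take x=3, y=2: compute runs p = 0; u = 4; ((-max(0, y)) >= (-3 + p)) -> true; y = 10; u = 10; return 0; compute2 runs r = 0; u = 4; ((-3 + r) <= (-max(0, y))) -> true; y = 6; u = 6; return 0; both end at 0.
verdict: equivalent


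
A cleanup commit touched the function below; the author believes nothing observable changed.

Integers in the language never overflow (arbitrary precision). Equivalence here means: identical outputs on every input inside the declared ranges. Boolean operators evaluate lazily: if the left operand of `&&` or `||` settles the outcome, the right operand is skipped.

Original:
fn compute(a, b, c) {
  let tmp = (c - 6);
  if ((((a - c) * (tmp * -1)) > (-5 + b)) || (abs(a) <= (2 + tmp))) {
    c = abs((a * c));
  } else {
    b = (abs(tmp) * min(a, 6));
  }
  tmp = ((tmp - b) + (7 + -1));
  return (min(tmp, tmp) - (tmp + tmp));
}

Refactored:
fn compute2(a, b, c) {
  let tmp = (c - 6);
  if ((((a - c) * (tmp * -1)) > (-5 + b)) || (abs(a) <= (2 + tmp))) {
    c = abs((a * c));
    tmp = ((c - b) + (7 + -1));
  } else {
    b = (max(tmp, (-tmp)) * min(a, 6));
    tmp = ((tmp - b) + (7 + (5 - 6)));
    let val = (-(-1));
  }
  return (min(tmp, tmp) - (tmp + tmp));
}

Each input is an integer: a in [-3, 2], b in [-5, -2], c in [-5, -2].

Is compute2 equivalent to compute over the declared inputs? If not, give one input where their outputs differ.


These are not equivalent — on a=-3, b=-5, c=-5 the outputs split (0 vs -26).
compute: tmp := -11 | ((((a - c) * (tmp * -1)) > (-5 + b)) || (abs(a) <= (2 + tmp))): true | c := 15 | tmp := 0 | result 0
compute2: tmp := -11 | ((((a - c) * (tmp * -1)) > (-5 + b)) || (abs(a) <= (2 + tmp))): true | c := 15 | tmp := 26 | result -26
verdict: not equivalent; witness: a=-3, b=-5, c=-5


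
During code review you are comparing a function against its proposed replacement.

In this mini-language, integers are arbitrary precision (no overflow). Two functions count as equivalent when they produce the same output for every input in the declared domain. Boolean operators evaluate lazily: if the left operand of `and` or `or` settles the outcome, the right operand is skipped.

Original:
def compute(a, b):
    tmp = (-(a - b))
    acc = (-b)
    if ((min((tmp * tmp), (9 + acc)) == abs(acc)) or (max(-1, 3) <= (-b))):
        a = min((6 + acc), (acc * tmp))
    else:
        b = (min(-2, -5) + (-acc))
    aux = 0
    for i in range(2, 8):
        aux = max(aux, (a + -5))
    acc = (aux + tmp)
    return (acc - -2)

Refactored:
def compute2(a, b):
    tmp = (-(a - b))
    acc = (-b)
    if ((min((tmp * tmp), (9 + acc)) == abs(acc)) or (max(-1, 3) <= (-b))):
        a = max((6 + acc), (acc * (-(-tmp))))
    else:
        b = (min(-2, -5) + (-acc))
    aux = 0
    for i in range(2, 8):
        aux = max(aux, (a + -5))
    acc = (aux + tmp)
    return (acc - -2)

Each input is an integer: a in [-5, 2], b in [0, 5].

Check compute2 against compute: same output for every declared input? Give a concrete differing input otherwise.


The rewrite breaks on a=0, b=0, where the results are 2 and 3.
compute: tmp = 0; acc = 0; ((min((tmp * tmp), (9 + acc)) == abs(acc)) or (max(-1, 3) <= (-b))) -> true; a = 0; aux = 0; [i=2]; aux = 0; [i=3]; aux = 0; [i=4]; aux = 0; [i=5]; aux = 0; [i=6]; aux = 0; [i=7]; aux = 0; acc = 0; return 2
compute2: tmp = 0; acc = 0; ((min((tmp * tmp), (9 + acc)) == abs(acc)) or (max(-1, 3) <= (-b))) -> true; a = 6; aux = 0; [i=2]; aux = 1; [i=3]; aux = 1; [i=4]; aux = 1; [i=5]; aux = 1; [i=6]; aux = 1; [i=7]; aux = 1; acc = 1; return 3
verdict: not equivalent; witness: a=0, b=0


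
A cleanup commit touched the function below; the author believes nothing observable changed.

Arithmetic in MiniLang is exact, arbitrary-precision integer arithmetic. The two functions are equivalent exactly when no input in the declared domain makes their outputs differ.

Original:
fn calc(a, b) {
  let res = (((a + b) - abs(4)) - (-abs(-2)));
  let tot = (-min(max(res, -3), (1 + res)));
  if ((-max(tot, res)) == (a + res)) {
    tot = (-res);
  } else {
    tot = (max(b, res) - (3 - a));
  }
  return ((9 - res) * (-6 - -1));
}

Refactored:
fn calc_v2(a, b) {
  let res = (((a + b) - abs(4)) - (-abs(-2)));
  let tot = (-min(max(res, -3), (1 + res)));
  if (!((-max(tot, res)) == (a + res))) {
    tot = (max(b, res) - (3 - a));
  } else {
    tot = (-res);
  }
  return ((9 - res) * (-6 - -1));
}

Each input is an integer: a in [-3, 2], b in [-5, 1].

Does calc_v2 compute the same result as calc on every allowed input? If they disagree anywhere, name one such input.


Side by side, the visible changes include: boolean connective usage differs.
One worked example (a=-2, b=-1) — calc: res = -5; tot = 4; ((-max(tot, res)) == (a + res)) -> false; tot = -6; return -70; calc_v2: res = -5; tot = 4; (!((-max(tot, res)) == (a + res))) -> true; tot = -6; return -70; agreement on -70.
Sweeping the whole domain (42 inputs) finds no disagreement.
verdict: equivalent


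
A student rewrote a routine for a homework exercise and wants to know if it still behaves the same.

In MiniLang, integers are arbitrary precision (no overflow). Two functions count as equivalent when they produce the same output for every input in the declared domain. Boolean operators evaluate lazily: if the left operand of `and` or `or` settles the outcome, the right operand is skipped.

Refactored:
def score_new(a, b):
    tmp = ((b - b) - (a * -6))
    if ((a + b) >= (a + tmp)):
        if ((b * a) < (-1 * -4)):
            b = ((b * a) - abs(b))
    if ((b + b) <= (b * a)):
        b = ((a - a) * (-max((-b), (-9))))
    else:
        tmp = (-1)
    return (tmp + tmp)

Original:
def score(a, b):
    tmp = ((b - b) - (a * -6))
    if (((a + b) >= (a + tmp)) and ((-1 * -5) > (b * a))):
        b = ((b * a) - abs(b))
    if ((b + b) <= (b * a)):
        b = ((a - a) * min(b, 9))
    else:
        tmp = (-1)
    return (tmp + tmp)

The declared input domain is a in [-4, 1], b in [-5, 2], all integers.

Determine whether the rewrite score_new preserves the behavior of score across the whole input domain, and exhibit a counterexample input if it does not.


These are not equivalent — on a=-4, b=-1 the outputs split (-2 vs -48).
score: tmp = -24; (((a + b) >= (a + tmp)) and ((-1 * -5) > (b * a))) -> true; b = 3; ((b + b) <= (b * a)) -> false; tmp = -1; return -2
score_new: tmp = -24; ((a + b) >= (a + tmp)) -> true; ((b * a) < (-1 * -4)) -> false; ((b + b) <= (b * a)) -> true; b = 0; return -48
verdict: not equivalent; witness: a=-4, b=-1


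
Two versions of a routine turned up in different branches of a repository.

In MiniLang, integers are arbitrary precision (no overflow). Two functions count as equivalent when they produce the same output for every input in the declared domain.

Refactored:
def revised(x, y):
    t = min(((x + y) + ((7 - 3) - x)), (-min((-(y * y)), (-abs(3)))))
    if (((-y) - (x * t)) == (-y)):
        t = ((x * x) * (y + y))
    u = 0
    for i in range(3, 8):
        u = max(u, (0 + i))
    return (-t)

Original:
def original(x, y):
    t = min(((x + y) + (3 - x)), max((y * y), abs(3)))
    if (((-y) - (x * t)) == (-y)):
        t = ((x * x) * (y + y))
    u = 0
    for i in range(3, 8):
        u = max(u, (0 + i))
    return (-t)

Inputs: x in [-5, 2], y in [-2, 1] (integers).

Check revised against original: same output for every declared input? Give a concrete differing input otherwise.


Input x=-5, y=-2: -1 from original versus -2 from revised.
verdict: not equivalent; witness: x=-5, y=-2


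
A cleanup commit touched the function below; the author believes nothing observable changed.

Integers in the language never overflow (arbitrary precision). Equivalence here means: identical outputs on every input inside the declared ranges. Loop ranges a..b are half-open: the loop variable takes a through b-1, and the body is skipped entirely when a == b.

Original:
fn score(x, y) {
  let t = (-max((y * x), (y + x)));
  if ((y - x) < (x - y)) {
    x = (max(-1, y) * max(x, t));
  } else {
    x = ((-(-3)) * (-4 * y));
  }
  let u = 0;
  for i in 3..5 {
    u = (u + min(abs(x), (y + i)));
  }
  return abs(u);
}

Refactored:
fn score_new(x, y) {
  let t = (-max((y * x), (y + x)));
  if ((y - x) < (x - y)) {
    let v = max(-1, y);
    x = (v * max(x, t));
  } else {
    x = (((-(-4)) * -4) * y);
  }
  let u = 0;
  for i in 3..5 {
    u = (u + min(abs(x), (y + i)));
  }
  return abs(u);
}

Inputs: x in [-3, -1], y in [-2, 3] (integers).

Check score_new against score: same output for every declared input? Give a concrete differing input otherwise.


The suspicious edit (`-3` became `-4`) never changes the result for any input inside the declared domain; all 18 inputs agree.
verdict: equivalent


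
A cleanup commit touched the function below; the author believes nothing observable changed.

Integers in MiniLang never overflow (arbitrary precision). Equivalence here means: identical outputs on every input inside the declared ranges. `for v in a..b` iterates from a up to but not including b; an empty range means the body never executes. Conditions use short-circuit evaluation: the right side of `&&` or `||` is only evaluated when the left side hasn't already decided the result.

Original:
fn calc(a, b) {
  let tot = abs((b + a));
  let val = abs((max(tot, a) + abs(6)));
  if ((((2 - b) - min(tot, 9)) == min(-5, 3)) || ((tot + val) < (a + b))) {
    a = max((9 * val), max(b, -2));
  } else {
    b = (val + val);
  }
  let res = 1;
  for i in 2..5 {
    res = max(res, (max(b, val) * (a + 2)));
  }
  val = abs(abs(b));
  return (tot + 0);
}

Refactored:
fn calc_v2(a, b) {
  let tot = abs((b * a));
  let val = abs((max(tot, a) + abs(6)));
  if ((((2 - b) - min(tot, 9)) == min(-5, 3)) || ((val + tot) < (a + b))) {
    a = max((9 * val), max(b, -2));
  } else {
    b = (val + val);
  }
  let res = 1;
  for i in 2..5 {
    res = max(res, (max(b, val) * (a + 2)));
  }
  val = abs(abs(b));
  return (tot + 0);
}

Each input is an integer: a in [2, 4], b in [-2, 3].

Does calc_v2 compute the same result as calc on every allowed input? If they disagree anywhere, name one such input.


Try a=2, b=-2.
calc: tot=0, then val=8, then ((((2 - b) - min(tot, 9)) == min(-5, 3)) || ((tot + val) < (a + b))) is false, then b=16, then res=1, then (i=2), then res=64, then (i=3), then res=64, then (i=4), then res=64, then val=16, then returns 0
calc_v2: tot=4, then val=10, then ((((2 - b) - min(tot, 9)) == min(-5, 3)) || ((val + tot) < (a + b))) is false, then b=20, then res=1, then (i=2), then res=80, then (i=3), then res=80, then (i=4), then res=80, then val=20, then returns 4
0 != 4, so the rewrite changes behavior.
verdict: not equivalent; witness: a=2, b=-2


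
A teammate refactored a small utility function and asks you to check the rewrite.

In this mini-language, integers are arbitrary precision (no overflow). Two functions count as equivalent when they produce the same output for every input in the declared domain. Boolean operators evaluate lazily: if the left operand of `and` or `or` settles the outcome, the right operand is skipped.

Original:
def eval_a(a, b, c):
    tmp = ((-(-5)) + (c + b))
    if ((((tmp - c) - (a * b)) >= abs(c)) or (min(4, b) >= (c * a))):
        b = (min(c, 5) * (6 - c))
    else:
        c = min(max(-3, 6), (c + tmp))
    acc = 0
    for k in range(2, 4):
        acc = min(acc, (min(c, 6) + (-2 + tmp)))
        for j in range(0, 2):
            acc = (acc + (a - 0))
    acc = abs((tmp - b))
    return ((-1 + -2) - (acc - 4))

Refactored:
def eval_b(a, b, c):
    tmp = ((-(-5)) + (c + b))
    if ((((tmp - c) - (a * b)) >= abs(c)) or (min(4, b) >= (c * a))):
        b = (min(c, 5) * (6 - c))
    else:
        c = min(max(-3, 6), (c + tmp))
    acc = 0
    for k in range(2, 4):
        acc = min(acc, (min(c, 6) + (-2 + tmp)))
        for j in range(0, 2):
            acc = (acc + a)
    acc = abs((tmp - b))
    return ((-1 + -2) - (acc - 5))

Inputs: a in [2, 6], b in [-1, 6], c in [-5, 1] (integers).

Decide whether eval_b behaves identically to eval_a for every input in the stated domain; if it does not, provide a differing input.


Try a=2, b=-1, c=-5.
eval_a: tmp becomes -1; next ((((tmp - c) - (a * b)) >= abs(c)) or (min(4, b) >= (c * a))) evaluates to true; next b becomes -55; next acc becomes 0; next at k=2:; next acc becomes -8; next at j=0:; next acc becomes -6; next at j=1:; next acc becomes -4; next at k=3:; next acc becomes -8; next at j=0:; next acc becomes -6; next at j=1:; next acc becomes -4; next acc becomes 54; next final value -53
eval_b: tmp becomes -1; next ((((tmp - c) - (a * b)) >= abs(c)) or (min(4, b) >= (c * a))) evaluates to true; next b becomes -55; next acc becomes 0; next at k=2:; next acc becomes -8; next at j=0:; next acc becomes -6; next at j=1:; next acc becomes -4; next at k=3:; next acc becomes -8; next at j=0:; next acc becomes -6; next at j=1:; next acc becomes -4; next acc becomes 54; next final value -52
-53 != -52, so the rewrite changes behavior.
verdict: not equivalent; witness: a=2, b=-1, c=-5


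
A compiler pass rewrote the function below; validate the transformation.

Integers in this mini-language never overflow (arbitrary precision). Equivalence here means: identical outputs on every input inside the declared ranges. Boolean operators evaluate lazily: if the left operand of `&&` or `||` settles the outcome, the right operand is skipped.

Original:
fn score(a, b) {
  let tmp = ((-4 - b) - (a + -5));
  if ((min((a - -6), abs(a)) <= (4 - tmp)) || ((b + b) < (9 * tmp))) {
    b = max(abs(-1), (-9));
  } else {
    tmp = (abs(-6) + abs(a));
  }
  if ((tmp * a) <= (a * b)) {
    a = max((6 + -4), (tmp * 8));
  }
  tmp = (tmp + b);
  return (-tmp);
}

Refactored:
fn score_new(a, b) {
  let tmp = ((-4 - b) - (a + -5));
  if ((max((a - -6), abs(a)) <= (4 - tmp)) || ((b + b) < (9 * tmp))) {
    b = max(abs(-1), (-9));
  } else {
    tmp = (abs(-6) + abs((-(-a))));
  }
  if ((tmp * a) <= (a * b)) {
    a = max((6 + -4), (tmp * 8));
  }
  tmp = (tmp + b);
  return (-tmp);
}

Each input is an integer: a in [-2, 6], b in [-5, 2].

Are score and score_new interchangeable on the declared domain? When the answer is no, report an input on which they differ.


Not equivalent: a=-1, b=2 separates them (-1 vs -9).
score: tmp = 0; ((min((a - -6), abs(a)) <= (4 - tmp)) || ((b + b) < (9 * tmp))) -> true; b = 1; ((tmp * a) <= (a * b)) -> false; tmp = 1; return -1
score_new: tmp = 0; ((max((a - -6), abs(a)) <= (4 - tmp)) || ((b + b) < (9 * tmp))) -> false; tmp = 7; ((tmp * a) <= (a * b)) -> true; a = 56; tmp = 9; return -9
verdict: not equivalent; witness: a=-1, b=2


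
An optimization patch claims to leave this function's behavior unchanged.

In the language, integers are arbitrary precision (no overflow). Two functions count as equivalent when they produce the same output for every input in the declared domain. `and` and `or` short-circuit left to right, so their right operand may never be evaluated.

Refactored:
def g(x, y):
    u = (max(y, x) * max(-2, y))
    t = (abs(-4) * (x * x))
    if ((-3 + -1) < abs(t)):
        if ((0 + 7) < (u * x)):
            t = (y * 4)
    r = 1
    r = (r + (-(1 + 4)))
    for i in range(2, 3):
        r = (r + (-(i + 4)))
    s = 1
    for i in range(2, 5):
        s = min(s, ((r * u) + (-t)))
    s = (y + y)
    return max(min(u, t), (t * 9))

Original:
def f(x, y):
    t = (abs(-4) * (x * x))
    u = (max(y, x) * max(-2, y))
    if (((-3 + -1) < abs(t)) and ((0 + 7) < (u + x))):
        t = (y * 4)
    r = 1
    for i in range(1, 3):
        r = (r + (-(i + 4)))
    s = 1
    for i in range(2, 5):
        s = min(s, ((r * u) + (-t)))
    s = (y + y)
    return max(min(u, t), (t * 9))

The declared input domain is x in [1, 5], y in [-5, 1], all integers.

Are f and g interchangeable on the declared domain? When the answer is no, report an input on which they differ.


On input x=3, y=1, f returns 324 while g returns 36.
verdict: not equivalent; witness: x=3, y=1


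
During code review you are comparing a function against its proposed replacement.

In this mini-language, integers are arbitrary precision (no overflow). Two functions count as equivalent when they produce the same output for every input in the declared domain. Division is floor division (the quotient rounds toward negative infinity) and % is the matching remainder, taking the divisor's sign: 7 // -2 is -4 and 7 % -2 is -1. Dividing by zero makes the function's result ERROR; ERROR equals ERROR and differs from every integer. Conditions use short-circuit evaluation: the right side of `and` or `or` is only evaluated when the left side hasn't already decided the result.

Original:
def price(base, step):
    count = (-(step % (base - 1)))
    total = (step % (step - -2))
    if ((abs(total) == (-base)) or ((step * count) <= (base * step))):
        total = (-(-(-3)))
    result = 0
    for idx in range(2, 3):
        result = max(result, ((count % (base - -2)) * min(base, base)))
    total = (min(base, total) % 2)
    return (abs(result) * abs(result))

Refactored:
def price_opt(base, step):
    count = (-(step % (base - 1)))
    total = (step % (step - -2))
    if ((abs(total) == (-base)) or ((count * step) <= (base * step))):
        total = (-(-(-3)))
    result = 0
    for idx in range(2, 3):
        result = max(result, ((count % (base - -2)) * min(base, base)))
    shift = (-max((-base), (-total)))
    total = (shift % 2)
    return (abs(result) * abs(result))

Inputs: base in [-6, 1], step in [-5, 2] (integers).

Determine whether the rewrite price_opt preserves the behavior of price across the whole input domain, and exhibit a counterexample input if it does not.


This is a faithful refactor — local variable names differ; also statement counts differ; also min/max/abs usage differs, but the computed results match everywhere.
One worked example (base=1, step=-1) — price: hits division by zero so the output is ERROR; price_opt: hits division by zero so the output is ERROR; agreement on ERROR.
An exhaustive pass over the 64 declared inputs shows identical outputs.
verdict: equivalent


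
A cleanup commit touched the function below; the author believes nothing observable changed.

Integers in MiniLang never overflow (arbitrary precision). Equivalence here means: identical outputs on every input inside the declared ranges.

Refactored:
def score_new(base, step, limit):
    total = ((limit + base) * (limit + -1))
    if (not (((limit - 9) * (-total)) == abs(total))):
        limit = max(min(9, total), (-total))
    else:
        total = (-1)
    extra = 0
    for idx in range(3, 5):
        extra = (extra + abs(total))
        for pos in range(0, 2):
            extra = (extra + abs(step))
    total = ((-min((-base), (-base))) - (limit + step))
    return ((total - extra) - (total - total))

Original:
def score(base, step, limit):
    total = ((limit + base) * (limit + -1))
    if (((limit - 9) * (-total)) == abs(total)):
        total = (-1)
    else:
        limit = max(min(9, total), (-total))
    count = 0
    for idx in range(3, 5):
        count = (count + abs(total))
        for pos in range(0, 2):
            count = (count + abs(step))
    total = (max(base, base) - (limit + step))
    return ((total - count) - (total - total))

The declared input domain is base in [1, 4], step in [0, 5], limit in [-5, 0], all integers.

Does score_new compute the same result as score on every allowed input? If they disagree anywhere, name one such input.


Equivalent — the differences include min/max/abs usage differs; local variable names differ; boolean connective usage differs, yet no declared input distinguishes the two.
One worked example (base=1, step=2, limit=-1) — score: total = 0; (((limit - 9) * (-total)) == abs(total)) -> true; total = -1; count = 0; [idx=3]; count = 1; [pos=0]; count = 3; [pos=1]; count = 5; [idx=4]; count = 6; [pos=0]; count = 8; [pos=1]; count = 10; total = 0; return -10; score_new: total = 0; (not (((limit - 9) * (-total)) == abs(total))) -> false; total = -1; extra = 0; [idx=3]; extra = 1; [pos=0]; extra = 3; [pos=1]; extra = 5; [idx=4]; extra = 6; [pos=0]; extra = 8; [pos=1]; extra = 10; total = 0; return -10; agreement on -10.
Checked all 144 inputs in the declared domain: the outputs agree on every one.
verdict: equivalent


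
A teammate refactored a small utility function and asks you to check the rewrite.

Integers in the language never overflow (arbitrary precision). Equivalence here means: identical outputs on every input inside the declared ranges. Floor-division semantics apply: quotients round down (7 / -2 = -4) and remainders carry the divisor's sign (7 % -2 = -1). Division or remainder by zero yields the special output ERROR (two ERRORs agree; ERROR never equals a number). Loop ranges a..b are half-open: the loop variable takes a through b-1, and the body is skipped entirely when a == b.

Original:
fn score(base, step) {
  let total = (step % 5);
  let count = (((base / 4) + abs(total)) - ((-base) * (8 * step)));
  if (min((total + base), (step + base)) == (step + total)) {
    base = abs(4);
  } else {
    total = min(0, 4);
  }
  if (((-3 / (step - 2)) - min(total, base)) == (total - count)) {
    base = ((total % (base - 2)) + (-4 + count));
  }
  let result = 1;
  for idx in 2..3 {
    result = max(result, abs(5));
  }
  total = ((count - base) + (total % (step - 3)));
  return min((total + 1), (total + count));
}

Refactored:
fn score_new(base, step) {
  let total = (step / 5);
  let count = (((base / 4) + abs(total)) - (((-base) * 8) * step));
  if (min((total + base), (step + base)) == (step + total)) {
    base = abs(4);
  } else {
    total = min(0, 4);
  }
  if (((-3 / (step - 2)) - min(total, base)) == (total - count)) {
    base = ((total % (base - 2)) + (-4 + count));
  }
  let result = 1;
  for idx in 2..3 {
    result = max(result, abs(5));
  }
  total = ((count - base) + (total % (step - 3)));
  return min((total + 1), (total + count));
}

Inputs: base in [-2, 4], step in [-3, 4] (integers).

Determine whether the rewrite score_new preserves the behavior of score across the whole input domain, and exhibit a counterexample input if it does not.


These are not equivalent — on base=-2, step=-3 the outputs split (52 vs 51).
score: total = 2; count = 49; (min((total + base), (step + base)) == (step + total)) -> false; total = 0; (((-3 / (step - 2)) - min(total, base)) == (total - count)) -> false; result = 1; [idx=2]; result = 5; total = 51; return 52
score_new: total = -1; count = 48; (min((total + base), (step + base)) == (step + total)) -> false; total = 0; (((-3 / (step - 2)) - min(total, base)) == (total - count)) -> false; result = 1; [idx=2]; result = 5; total = 50; return 51
verdict: not equivalent; witness: base=-2, step=-3


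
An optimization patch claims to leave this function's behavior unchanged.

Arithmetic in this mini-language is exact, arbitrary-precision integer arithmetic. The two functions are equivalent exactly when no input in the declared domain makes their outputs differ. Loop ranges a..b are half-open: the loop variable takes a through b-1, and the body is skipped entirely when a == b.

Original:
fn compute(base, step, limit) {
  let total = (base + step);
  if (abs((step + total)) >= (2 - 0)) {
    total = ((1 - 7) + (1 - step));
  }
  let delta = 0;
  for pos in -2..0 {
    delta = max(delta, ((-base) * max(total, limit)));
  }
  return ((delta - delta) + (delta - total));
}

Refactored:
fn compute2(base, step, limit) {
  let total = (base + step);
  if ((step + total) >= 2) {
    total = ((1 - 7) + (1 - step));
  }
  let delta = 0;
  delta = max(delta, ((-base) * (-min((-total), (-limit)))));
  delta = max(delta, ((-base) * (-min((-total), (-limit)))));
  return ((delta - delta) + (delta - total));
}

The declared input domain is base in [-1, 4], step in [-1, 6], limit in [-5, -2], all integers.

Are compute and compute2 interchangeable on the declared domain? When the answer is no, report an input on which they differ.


base=-1, step=-1, limit=-5 yields 4 from compute but 2 from compute2.
verdict: not equivalent; witness: base=-1, step=-1, limit=-5


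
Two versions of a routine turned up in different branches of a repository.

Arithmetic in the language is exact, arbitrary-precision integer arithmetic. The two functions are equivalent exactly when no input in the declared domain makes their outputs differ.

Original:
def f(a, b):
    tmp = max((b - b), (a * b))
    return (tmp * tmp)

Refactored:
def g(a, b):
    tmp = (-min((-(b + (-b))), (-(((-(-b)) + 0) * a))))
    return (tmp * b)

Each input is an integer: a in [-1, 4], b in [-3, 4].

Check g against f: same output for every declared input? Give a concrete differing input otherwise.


At a=-1, b=-3: f gives 9, g gives -9.
verdict: not equivalent; witness: a=-1, b=-3


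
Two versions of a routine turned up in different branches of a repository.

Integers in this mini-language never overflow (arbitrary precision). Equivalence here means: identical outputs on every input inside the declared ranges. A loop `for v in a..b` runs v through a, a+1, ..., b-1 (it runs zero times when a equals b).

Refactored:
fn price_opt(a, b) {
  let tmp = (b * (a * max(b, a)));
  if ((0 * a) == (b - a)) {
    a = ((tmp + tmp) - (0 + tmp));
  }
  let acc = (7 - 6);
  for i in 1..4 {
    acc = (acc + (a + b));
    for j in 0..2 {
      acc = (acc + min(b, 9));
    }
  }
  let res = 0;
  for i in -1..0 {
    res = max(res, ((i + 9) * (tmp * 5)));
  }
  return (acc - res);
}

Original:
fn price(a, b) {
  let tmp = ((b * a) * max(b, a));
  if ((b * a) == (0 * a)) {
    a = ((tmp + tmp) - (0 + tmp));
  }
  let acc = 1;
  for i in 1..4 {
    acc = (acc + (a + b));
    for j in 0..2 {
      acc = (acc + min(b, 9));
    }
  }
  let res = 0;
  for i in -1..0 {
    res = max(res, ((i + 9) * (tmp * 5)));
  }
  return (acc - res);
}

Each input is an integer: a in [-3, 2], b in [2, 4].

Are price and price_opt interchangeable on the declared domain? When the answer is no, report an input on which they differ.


On input a=2, b=2, price returns -295 while price_opt returns -277.
verdict: not equivalent; witness: a=2, b=2


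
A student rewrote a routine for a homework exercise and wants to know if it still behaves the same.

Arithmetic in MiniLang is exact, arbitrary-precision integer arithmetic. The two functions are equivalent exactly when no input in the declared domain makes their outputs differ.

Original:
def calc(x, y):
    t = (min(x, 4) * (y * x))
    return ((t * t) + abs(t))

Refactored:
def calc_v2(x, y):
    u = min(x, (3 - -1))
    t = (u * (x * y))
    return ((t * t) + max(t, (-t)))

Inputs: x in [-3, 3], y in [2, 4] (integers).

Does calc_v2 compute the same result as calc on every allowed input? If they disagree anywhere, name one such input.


The two are interchangeable: constant usage differs, statement counts differ, arithmetic usage differs, min/max/abs usage differs, local variable names differ, and every declared input agrees.
One worked example (x=-3, y=3) — calc: t := 27 | result 756; calc_v2: u := -3 | t := 27 | result 756; agreement on 756.
Sweeping the whole domain (21 inputs) finds no disagreement.
verdict: equivalent


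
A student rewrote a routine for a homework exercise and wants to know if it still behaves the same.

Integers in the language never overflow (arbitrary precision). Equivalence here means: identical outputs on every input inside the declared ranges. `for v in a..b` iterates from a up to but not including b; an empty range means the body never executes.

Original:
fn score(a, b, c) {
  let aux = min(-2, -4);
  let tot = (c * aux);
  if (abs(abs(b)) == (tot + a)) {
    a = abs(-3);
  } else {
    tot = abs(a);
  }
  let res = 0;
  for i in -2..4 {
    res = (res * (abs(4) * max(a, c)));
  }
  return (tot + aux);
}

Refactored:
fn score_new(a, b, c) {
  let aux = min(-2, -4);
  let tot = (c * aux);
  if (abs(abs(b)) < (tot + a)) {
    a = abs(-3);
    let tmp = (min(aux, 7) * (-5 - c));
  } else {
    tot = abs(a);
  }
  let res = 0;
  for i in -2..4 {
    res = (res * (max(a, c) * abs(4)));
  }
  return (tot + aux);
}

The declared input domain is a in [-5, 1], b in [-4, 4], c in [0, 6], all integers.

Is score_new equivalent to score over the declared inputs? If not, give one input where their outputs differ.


Evaluate both at a=1, b=-1, c=0.
score: aux=-4, then tot=0, then (abs(abs(b)) == (tot + a)) is true, then a=3, then res=0, then (i=-2), then res=0, then (i=-1), then res=0, then (i=0), then res=0, then (i=1), then res=0, then (i=2), then res=0, then (i=3), then res=0, then returns -4
score_new: aux=-4, then tot=0, then (abs(abs(b)) < (tot + a)) is false, then tot=1, then res=0, then (i=-2), then res=0, then (i=-1), then res=0, then (i=0), then res=0, then (i=1), then res=0, then (i=2), then res=0, then (i=3), then res=0, then returns -3
-4 vs -3 — the two versions disagree here.
verdict: not equivalent; witness: a=1, b=-1, c=0


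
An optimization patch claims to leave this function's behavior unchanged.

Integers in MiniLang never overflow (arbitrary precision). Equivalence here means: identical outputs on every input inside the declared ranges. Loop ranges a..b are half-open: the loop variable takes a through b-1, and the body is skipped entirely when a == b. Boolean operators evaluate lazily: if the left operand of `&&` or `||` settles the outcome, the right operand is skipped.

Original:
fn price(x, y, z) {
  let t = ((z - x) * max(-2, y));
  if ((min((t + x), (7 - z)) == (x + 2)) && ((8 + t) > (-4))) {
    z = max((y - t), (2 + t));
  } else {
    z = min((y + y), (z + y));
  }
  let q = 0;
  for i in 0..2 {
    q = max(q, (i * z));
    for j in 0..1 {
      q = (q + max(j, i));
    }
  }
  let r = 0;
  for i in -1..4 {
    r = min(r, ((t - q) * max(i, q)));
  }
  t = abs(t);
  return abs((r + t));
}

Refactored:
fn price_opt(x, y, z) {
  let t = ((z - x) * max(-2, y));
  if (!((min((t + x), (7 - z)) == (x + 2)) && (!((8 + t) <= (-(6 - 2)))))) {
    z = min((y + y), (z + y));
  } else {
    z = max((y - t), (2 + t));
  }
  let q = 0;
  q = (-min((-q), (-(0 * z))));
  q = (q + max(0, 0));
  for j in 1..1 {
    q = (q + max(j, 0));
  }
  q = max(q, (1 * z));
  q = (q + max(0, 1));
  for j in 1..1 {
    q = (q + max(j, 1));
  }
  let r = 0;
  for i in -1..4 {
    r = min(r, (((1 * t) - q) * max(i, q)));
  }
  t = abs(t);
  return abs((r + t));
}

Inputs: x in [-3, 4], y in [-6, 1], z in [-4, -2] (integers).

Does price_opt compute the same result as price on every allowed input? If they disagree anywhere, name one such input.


Differences: constant usage differs; and min/max/abs usage differs; and arithmetic usage differs; and statement counts differ; and loop structure differs; and boolean connective usage differs; and comparison usage differs — yet all 192 inputs agree.
verdict: equivalent


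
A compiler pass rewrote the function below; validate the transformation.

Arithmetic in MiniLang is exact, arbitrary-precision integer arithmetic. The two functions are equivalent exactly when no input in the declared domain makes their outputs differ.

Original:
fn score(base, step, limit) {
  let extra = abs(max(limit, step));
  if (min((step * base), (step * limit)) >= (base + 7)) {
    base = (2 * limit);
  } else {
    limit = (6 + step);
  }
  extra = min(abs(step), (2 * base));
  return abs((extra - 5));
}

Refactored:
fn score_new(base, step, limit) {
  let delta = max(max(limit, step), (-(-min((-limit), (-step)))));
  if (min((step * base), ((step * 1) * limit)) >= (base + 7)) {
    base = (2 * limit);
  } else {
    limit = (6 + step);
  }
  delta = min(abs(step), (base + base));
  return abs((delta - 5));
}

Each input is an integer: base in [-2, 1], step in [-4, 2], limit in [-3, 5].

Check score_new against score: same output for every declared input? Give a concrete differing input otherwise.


The two versions differ — the changes include min/max/abs usage differs; local variable names differ; constant usage differs; arithmetic usage differs.
Tracing base=-2, step=-2, limit=5: score: extra := 5 | (min((step * base), (step * limit)) >= (base + 7)): false | limit := 4 | extra := -4 | result 9 | score_new: delta := 5 | (min((step * base), ((step * 1) * limit)) >= (base + 7)): false | limit := 4 | delta := -4 | result 9 — matching result 9.
An exhaustive pass over the 252 declared inputs shows identical outputs.
verdict: equivalent


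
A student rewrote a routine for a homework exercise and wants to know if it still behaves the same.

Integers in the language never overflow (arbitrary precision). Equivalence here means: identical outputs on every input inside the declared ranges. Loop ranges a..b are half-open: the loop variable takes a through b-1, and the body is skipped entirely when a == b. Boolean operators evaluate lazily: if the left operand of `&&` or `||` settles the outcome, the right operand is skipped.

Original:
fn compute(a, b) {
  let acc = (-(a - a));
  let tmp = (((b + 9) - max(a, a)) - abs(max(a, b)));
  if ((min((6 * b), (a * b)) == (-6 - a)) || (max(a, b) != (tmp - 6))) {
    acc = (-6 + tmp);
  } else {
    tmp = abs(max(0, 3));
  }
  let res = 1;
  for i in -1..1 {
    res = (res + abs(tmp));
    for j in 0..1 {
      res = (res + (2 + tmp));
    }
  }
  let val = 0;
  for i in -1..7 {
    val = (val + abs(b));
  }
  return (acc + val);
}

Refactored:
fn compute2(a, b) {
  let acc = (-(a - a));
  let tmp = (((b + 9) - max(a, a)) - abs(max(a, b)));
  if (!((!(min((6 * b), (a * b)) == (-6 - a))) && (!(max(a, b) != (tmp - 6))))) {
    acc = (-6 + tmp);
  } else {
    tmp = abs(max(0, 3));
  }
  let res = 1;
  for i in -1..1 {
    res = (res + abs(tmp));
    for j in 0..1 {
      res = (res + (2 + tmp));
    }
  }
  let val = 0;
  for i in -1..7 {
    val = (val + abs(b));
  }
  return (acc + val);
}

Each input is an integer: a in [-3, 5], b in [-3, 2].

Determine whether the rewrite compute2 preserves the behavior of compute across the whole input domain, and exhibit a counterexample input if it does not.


The two versions differ — the changes include boolean connective usage differs.
One worked example (a=-1, b=-1) — compute: acc becomes 0; next tmp becomes 8; next ((min((6 * b), (a * b)) == (-6 - a)) || (max(a, b) != (tmp - 6))) evaluates to true; next acc becomes 2; next res becomes 1; next at i=-1:; next res becomes 9; next at j=0:; next res becomes 19; next at i=0:; next res becomes 27; next at j=0:; next res becomes 37; next val becomes 0; next at i=-1:; next val becomes 1; next at i=0:; next val becomes 2; next at i=1:; next val becomes 3; next at i=2:; next val becomes 4; next at i=3:; next val becomes 5; next at i=4:; next val becomes 6; next at i=5:; next val becomes 7; next at i=6:; next val becomes 8; next final value 10; compute2: acc becomes 0; next tmp becomes 8; next (!((!(min((6 * b), (a * b)) == (-6 - a))) && (!(max(a, b) != (tmp - 6))))) evaluates to true; next acc becomes 2; next res becomes 1; next at i=-1:; next res becomes 9; next at j=0:; next res becomes 19; next at i=0:; next res becomes 27; next at j=0:; next res becomes 37; next val becomes 0; next at i=-1:; next val becomes 1; next at i=0:; next val becomes 2; next at i=1:; next val becomes 3; next at i=2:; next val becomes 4; next at i=3:; next val becomes 5; next at i=4:; next val becomes 6; next at i=5:; next val becomes 7; next at i=6:; next val becomes 8; next final value 10; agreement on 10.
Every one of the 54 inputs gives matching results.
verdict: equivalent
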